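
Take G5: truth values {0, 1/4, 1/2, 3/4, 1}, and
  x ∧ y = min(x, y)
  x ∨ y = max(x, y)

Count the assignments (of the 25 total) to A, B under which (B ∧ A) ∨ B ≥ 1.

value 1: 5 assignments (counts)
value 3/4: 5 assignments
value 1/2: 5 assignments
value 1/4: 5 assignments
value 0: 5 assignments
So 5 of the 25 assignments meet the threshold.

5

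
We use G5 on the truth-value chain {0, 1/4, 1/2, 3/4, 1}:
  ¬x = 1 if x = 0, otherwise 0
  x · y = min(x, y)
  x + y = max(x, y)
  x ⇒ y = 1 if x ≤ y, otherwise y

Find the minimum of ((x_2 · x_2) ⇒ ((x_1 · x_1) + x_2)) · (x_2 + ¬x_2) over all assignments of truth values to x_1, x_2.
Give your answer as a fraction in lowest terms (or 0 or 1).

1/4

Take x_1 = 0, x_2 = 1/4:
x_2 · x_2 = 1/4 · 1/4 = 1/4
x_1 · x_1 = 0 · 0 = 0
(x_1 · x_1) + x_2 = 0 + 1/4 = 1/4
(x_2 · x_2) ⇒ ((x_1 · x_1) + x_2) = 1/4 ⇒ 1/4 = 1
¬x_2 = ¬1/4 = 0
x_2 + ¬x_2 = 1/4 + 0 = 1/4
((x_2 · x_2) ⇒ ((x_1 · x_1) + x_2)) · (x_2 + ¬x_2) = 1 · 1/4 = 1/4
No assignment yields a value below 1/4, so this is the minimum.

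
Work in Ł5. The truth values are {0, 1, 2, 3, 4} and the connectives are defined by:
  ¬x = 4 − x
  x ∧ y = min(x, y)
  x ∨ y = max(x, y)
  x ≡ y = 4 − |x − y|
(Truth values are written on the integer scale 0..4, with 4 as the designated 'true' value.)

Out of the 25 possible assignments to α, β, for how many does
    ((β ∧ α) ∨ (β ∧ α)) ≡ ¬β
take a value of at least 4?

5

value 4: 5 assignments (counts)
value 3: 4 assignments
value 2: 8 assignments
value 1: 2 assignments
value 0: 6 assignments
So 5 of the 25 assignments meet the threshold.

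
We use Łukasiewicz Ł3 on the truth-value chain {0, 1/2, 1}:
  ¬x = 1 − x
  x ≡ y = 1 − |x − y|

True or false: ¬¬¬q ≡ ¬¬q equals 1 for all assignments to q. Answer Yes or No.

No

Counterexample: take q = 0.
¬q = ¬0 = 1
¬¬q = ¬1 = 0
¬¬¬q = ¬0 = 1
¬¬q = ¬1 = 0
¬¬¬q ≡ ¬¬q = 1 ≡ 0 = 0
This gives 0 ≠ 1.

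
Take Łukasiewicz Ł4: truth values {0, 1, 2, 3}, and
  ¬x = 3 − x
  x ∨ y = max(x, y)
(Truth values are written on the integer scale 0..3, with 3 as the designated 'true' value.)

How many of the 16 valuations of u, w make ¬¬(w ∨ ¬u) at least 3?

u = 0, w = 0 ↦ 3  ≥
u = 0, w = 1 ↦ 3  ≥
u = 0, w = 2 ↦ 3  ≥
u = 0, w = 3 ↦ 3  ≥
u = 1, w = 0 ↦ 2  <
u = 1, w = 1 ↦ 2  <
u = 1, w = 2 ↦ 2  <
u = 1, w = 3 ↦ 3  ≥
u = 2, w = 0 ↦ 1  <
u = 2, w = 1 ↦ 1  <
u = 2, w = 2 ↦ 2  <
u = 2, w = 3 ↦ 3  ≥
u = 3, w = 0 ↦ 0  <
u = 3, w = 1 ↦ 1  <
u = 3, w = 2 ↦ 2  <
u = 3, w = 3 ↦ 3  ≥
So 7 of the 16 assignments meet the threshold.

7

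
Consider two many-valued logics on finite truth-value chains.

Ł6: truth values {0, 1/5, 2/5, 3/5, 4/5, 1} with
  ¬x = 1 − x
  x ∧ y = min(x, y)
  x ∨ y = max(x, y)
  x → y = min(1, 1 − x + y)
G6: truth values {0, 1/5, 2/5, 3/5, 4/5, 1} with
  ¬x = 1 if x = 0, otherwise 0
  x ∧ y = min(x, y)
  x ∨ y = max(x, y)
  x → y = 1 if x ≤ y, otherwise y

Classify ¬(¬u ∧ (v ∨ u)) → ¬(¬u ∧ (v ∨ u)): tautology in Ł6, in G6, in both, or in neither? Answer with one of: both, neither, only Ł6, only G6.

In Ł6: every assignment gives 1 — tautology.
In G6: every assignment gives 1 — tautology.

both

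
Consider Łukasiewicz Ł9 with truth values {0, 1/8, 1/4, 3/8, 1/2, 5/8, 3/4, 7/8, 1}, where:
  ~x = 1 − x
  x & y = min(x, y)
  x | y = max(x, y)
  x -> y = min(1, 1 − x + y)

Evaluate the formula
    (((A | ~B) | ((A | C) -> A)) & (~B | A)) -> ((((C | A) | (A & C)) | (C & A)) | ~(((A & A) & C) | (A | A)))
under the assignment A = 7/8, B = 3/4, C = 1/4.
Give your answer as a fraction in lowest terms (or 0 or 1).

1

~B = ~3/4 = 1/4
A | ~B = 7/8 | 1/4 = 7/8
A | C = 7/8 | 1/4 = 7/8
(A | C) -> A = 7/8 -> 7/8 = 1
(A | ~B) | ((A | C) -> A) = 7/8 | 1 = 1
~B = ~3/4 = 1/4
~B | A = 1/4 | 7/8 = 7/8
((A | ~B) | ((A | C) -> A)) & (~B | A) = 1 & 7/8 = 7/8
C | A = 1/4 | 7/8 = 7/8
A & C = 7/8 & 1/4 = 1/4
(C | A) | (A & C) = 7/8 | 1/4 = 7/8
C & A = 1/4 & 7/8 = 1/4
((C | A) | (A & C)) | (C & A) = 7/8 | 1/4 = 7/8
A & A = 7/8 & 7/8 = 7/8
(A & A) & C = 7/8 & 1/4 = 1/4
A | A = 7/8 | 7/8 = 7/8
((A & A) & C) | (A | A) = 1/4 | 7/8 = 7/8
~(((A & A) & C) | (A | A)) = ~7/8 = 1/8
(((C | A) | (A & C)) | (C & A)) | ~(((A & A) & C) | (A | A)) = 7/8 | 1/8 = 7/8
(((A | ~B) | ((A | C) -> A)) & (~B | A)) -> ((((C | A) | (A & C)) | (C & A)) | ~(((A & A) & C) | (A | A))) = 7/8 -> 7/8 = 1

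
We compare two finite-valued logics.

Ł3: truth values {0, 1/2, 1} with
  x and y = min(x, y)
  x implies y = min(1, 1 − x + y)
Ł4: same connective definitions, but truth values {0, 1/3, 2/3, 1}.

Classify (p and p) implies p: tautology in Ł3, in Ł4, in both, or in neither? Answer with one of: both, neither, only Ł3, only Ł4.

In Ł3: every assignment gives 1 — tautology.
In Ł4: every assignment gives 1 — tautology.

both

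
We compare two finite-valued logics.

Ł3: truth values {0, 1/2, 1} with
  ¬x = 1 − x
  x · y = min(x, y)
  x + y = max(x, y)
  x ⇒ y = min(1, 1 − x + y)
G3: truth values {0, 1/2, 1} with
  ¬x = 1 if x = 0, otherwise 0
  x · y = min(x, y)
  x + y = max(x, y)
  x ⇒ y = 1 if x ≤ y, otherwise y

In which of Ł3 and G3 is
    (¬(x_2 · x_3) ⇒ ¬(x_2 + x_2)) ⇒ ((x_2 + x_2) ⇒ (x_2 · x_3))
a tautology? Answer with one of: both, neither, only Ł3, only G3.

only Ł3

In Ł3: every assignment gives 1 — tautology.
In G3: at x_2 = 1, x_3 = 1/2 the value is 1/2 — not a tautology.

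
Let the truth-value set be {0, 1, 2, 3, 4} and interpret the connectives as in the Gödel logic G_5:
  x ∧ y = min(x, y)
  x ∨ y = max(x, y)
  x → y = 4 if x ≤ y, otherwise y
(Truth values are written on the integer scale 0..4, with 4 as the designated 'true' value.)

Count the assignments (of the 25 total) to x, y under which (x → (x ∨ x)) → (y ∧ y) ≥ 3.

10

value 4: 5 assignments (counts)
value 3: 5 assignments (counts)
value 2: 5 assignments
value 1: 5 assignments
value 0: 5 assignments
So 10 of the 25 assignments meet the threshold.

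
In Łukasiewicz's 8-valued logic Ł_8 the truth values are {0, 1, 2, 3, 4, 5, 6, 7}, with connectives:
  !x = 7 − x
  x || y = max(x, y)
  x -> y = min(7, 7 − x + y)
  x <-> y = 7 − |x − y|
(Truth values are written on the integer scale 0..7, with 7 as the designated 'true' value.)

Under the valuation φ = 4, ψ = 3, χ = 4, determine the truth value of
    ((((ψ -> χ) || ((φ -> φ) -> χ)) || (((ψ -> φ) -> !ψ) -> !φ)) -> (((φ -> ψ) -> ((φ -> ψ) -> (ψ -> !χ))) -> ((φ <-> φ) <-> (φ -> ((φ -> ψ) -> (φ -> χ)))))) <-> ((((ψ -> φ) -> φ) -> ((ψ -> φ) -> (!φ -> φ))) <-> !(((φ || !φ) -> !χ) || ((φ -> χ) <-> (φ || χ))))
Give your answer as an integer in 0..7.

1

ψ -> χ = 3 -> 4 = 7
φ -> φ = 4 -> 4 = 7
(φ -> φ) -> χ = 7 -> 4 = 4
(ψ -> χ) || ((φ -> φ) -> χ) = 7 || 4 = 7
ψ -> φ = 3 -> 4 = 7
!ψ = !3 = 4
(ψ -> φ) -> !ψ = 7 -> 4 = 4
!φ = !4 = 3
((ψ -> φ) -> !ψ) -> !φ = 4 -> 3 = 6
((ψ -> χ) || ((φ -> φ) -> χ)) || (((ψ -> φ) -> !ψ) -> !φ) = 7 || 6 = 7
φ -> ψ = 4 -> 3 = 6
φ -> ψ = 4 -> 3 = 6
!χ = !4 = 3
ψ -> !χ = 3 -> 3 = 7
(φ -> ψ) -> (ψ -> !χ) = 6 -> 7 = 7
(φ -> ψ) -> ((φ -> ψ) -> (ψ -> !χ)) = 6 -> 7 = 7
φ <-> φ = 4 <-> 4 = 7
φ -> ψ = 4 -> 3 = 6
φ -> χ = 4 -> 4 = 7
(φ -> ψ) -> (φ -> χ) = 6 -> 7 = 7
φ -> ((φ -> ψ) -> (φ -> χ)) = 4 -> 7 = 7
(φ <-> φ) <-> (φ -> ((φ -> ψ) -> (φ -> χ))) = 7 <-> 7 = 7
((φ -> ψ) -> ((φ -> ψ) -> (ψ -> !χ))) -> ((φ <-> φ) <-> (φ -> ((φ -> ψ) -> (φ -> χ)))) = 7 -> 7 = 7
(((ψ -> χ) || ((φ -> φ) -> χ)) || (((ψ -> φ) -> !ψ) -> !φ)) -> (((φ -> ψ) -> ((φ -> ψ) -> (ψ -> !χ))) -> ((φ <-> φ) <-> (φ -> ((φ -> ψ) -> (φ -> χ))))) = 7 -> 7 = 7
ψ -> φ = 3 -> 4 = 7
(ψ -> φ) -> φ = 7 -> 4 = 4
ψ -> φ = 3 -> 4 = 7
!φ = !4 = 3
!φ -> φ = 3 -> 4 = 7
(ψ -> φ) -> (!φ -> φ) = 7 -> 7 = 7
((ψ -> φ) -> φ) -> ((ψ -> φ) -> (!φ -> φ)) = 4 -> 7 = 7
!φ = !4 = 3
φ || !φ = 4 || 3 = 4
!χ = !4 = 3
(φ || !φ) -> !χ = 4 -> 3 = 6
φ -> χ = 4 -> 4 = 7
φ || χ = 4 || 4 = 4
(φ -> χ) <-> (φ || χ) = 7 <-> 4 = 4
((φ || !φ) -> !χ) || ((φ -> χ) <-> (φ || χ)) = 6 || 4 = 6
!(((φ || !φ) -> !χ) || ((φ -> χ) <-> (φ || χ))) = !6 = 1
(((ψ -> φ) -> φ) -> ((ψ -> φ) -> (!φ -> φ))) <-> !(((φ || !φ) -> !χ) || ((φ -> χ) <-> (φ || χ))) = 7 <-> 1 = 1
((((ψ -> χ) || ((φ -> φ) -> χ)) || (((ψ -> φ) -> !ψ) -> !φ)) -> (((φ -> ψ) -> ((φ -> ψ) -> (ψ -> !χ))) -> ((φ <-> φ) <-> (φ -> ((φ -> ψ) -> (φ -> χ)))))) <-> ((((ψ -> φ) -> φ) -> ((ψ -> φ) -> (!φ -> φ))) <-> !(((φ || !φ) -> !χ) || ((φ -> χ) <-> (φ || χ)))) = 7 <-> 1 = 1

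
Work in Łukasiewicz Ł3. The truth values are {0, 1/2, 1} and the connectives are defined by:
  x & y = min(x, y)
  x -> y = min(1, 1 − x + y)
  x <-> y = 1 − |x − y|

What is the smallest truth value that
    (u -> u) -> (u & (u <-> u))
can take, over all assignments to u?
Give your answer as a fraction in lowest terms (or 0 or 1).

Take u = 0:
u -> u = 0 -> 0 = 1
u <-> u = 0 <-> 0 = 1
u & (u <-> u) = 0 & 1 = 0
(u -> u) -> (u & (u <-> u)) = 1 -> 0 = 0
No assignment yields a value below 0, so this is the minimum.

0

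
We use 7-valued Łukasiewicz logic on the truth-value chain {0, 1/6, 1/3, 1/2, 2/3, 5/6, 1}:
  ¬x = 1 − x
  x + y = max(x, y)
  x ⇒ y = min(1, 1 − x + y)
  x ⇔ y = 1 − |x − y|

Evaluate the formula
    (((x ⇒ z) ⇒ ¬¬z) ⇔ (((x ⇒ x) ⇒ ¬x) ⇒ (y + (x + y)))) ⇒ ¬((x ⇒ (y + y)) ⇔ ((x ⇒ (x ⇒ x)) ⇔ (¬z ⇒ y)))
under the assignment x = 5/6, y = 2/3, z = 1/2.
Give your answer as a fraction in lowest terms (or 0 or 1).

x ⇒ z = 5/6 ⇒ 1/2 = 2/3
¬z = ¬1/2 = 1/2
¬¬z = ¬1/2 = 1/2
(x ⇒ z) ⇒ ¬¬z = 2/3 ⇒ 1/2 = 5/6
x ⇒ x = 5/6 ⇒ 5/6 = 1
¬x = ¬5/6 = 1/6
(x ⇒ x) ⇒ ¬x = 1 ⇒ 1/6 = 1/6
x + y = 5/6 + 2/3 = 5/6
y + (x + y) = 2/3 + 5/6 = 5/6
((x ⇒ x) ⇒ ¬x) ⇒ (y + (x + y)) = 1/6 ⇒ 5/6 = 1
((x ⇒ z) ⇒ ¬¬z) ⇔ (((x ⇒ x) ⇒ ¬x) ⇒ (y + (x + y))) = 5/6 ⇔ 1 = 5/6
y + y = 2/3 + 2/3 = 2/3
x ⇒ (y + y) = 5/6 ⇒ 2/3 = 5/6
x ⇒ x = 5/6 ⇒ 5/6 = 1
x ⇒ (x ⇒ x) = 5/6 ⇒ 1 = 1
¬z = ¬1/2 = 1/2
¬z ⇒ y = 1/2 ⇒ 2/3 = 1
(x ⇒ (x ⇒ x)) ⇔ (¬z ⇒ y) = 1 ⇔ 1 = 1
(x ⇒ (y + y)) ⇔ ((x ⇒ (x ⇒ x)) ⇔ (¬z ⇒ y)) = 5/6 ⇔ 1 = 5/6
¬((x ⇒ (y + y)) ⇔ ((x ⇒ (x ⇒ x)) ⇔ (¬z ⇒ y))) = ¬5/6 = 1/6
(((x ⇒ z) ⇒ ¬¬z) ⇔ (((x ⇒ x) ⇒ ¬x) ⇒ (y + (x + y)))) ⇒ ¬((x ⇒ (y + y)) ⇔ ((x ⇒ (x ⇒ x)) ⇔ (¬z ⇒ y))) = 5/6 ⇒ 1/6 = 1/3

1/3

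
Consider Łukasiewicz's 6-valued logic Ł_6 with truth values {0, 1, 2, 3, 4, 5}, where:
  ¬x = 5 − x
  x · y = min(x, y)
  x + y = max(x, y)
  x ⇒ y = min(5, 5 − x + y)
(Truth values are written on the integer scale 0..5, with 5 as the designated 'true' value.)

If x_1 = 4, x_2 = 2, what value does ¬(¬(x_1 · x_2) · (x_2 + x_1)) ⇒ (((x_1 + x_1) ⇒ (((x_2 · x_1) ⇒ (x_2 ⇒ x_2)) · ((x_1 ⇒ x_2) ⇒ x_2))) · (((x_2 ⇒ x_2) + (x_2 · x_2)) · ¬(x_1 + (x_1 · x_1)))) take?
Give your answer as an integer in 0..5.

4

x_1 · x_2 = 4 · 2 = 2
¬(x_1 · x_2) = ¬2 = 3
x_2 + x_1 = 2 + 4 = 4
¬(x_1 · x_2) · (x_2 + x_1) = 3 · 4 = 3
¬(¬(x_1 · x_2) · (x_2 + x_1)) = ¬3 = 2
x_1 + x_1 = 4 + 4 = 4
x_2 · x_1 = 2 · 4 = 2
x_2 ⇒ x_2 = 2 ⇒ 2 = 5
(x_2 · x_1) ⇒ (x_2 ⇒ x_2) = 2 ⇒ 5 = 5
x_1 ⇒ x_2 = 4 ⇒ 2 = 3
(x_1 ⇒ x_2) ⇒ x_2 = 3 ⇒ 2 = 4
((x_2 · x_1) ⇒ (x_2 ⇒ x_2)) · ((x_1 ⇒ x_2) ⇒ x_2) = 5 · 4 = 4
(x_1 + x_1) ⇒ (((x_2 · x_1) ⇒ (x_2 ⇒ x_2)) · ((x_1 ⇒ x_2) ⇒ x_2)) = 4 ⇒ 4 = 5
x_2 ⇒ x_2 = 2 ⇒ 2 = 5
x_2 · x_2 = 2 · 2 = 2
(x_2 ⇒ x_2) + (x_2 · x_2) = 5 + 2 = 5
x_1 · x_1 = 4 · 4 = 4
x_1 + (x_1 · x_1) = 4 + 4 = 4
¬(x_1 + (x_1 · x_1)) = ¬4 = 1
((x_2 ⇒ x_2) + (x_2 · x_2)) · ¬(x_1 + (x_1 · x_1)) = 5 · 1 = 1
((x_1 + x_1) ⇒ (((x_2 · x_1) ⇒ (x_2 ⇒ x_2)) · ((x_1 ⇒ x_2) ⇒ x_2))) · (((x_2 ⇒ x_2) + (x_2 · x_2)) · ¬(x_1 + (x_1 · x_1))) = 5 · 1 = 1
¬(¬(x_1 · x_2) · (x_2 + x_1)) ⇒ (((x_1 + x_1) ⇒ (((x_2 · x_1) ⇒ (x_2 ⇒ x_2)) · ((x_1 ⇒ x_2) ⇒ x_2))) · (((x_2 ⇒ x_2) + (x_2 · x_2)) · ¬(x_1 + (x_1 · x_1)))) = 2 ⇒ 1 = 4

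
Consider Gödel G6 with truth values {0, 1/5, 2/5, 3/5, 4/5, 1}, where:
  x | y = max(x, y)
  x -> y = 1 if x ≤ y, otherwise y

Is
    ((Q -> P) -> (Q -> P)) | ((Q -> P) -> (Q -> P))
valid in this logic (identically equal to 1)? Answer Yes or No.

Yes

At P = 4/5, Q = 3/5, for instance:
Q -> P = 3/5 -> 4/5 = 1
Q -> P = 3/5 -> 4/5 = 1
(Q -> P) -> (Q -> P) = 1 -> 1 = 1
(Q -> P) -> (Q -> P) = 1 -> 1 = 1
((Q -> P) -> (Q -> P)) | ((Q -> P) -> (Q -> P)) = 1 | 1 = 1
and checking the remaining 35 assignments likewise gives ≥ 1 in every case.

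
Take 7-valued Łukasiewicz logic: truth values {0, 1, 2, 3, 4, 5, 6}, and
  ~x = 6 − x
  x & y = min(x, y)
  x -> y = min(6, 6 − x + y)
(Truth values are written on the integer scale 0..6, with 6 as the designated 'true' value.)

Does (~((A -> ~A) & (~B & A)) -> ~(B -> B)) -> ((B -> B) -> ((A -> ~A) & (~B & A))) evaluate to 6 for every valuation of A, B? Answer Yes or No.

Yes

At A = 2, B = 4, for instance:
~A = ~2 = 4
A -> ~A = 2 -> 4 = 6
~B = ~4 = 2
~B & A = 2 & 2 = 2
(A -> ~A) & (~B & A) = 6 & 2 = 2
~((A -> ~A) & (~B & A)) = ~2 = 4
B -> B = 4 -> 4 = 6
~(B -> B) = ~6 = 0
~((A -> ~A) & (~B & A)) -> ~(B -> B) = 4 -> 0 = 2
(B -> B) -> ((A -> ~A) & (~B & A)) = 6 -> 2 = 2
(~((A -> ~A) & (~B & A)) -> ~(B -> B)) -> ((B -> B) -> ((A -> ~A) & (~B & A))) = 2 -> 2 = 6
and checking the remaining 48 assignments likewise gives ≥ 6 in every case.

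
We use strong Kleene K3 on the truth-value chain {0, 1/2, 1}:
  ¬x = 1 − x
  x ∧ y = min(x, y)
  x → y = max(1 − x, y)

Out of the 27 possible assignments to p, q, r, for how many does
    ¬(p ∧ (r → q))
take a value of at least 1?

11

value 1: 11 assignments (counts)
value 1/2: 11 assignments
value 0: 5 assignments
So 11 of the 27 assignments meet the threshold.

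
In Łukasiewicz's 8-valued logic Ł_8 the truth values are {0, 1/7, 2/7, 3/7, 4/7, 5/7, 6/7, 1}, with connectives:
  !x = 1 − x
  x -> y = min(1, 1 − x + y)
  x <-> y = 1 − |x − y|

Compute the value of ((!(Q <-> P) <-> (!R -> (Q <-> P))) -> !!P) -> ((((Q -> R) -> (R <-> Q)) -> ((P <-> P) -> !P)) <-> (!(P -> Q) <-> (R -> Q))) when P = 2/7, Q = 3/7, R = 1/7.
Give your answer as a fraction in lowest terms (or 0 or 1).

2/7

Q <-> P = 3/7 <-> 2/7 = 6/7
!(Q <-> P) = !6/7 = 1/7
!R = !1/7 = 6/7
Q <-> P = 3/7 <-> 2/7 = 6/7
!R -> (Q <-> P) = 6/7 -> 6/7 = 1
!(Q <-> P) <-> (!R -> (Q <-> P)) = 1/7 <-> 1 = 1/7
!P = !2/7 = 5/7
!!P = !5/7 = 2/7
(!(Q <-> P) <-> (!R -> (Q <-> P))) -> !!P = 1/7 -> 2/7 = 1
Q -> R = 3/7 -> 1/7 = 5/7
R <-> Q = 1/7 <-> 3/7 = 5/7
(Q -> R) -> (R <-> Q) = 5/7 -> 5/7 = 1
P <-> P = 2/7 <-> 2/7 = 1
!P = !2/7 = 5/7
(P <-> P) -> !P = 1 -> 5/7 = 5/7
((Q -> R) -> (R <-> Q)) -> ((P <-> P) -> !P) = 1 -> 5/7 = 5/7
P -> Q = 2/7 -> 3/7 = 1
!(P -> Q) = !1 = 0
R -> Q = 1/7 -> 3/7 = 1
!(P -> Q) <-> (R -> Q) = 0 <-> 1 = 0
(((Q -> R) -> (R <-> Q)) -> ((P <-> P) -> !P)) <-> (!(P -> Q) <-> (R -> Q)) = 5/7 <-> 0 = 2/7
((!(Q <-> P) <-> (!R -> (Q <-> P))) -> !!P) -> ((((Q -> R) -> (R <-> Q)) -> ((P <-> P) -> !P)) <-> (!(P -> Q) <-> (R -> Q))) = 1 -> 2/7 = 2/7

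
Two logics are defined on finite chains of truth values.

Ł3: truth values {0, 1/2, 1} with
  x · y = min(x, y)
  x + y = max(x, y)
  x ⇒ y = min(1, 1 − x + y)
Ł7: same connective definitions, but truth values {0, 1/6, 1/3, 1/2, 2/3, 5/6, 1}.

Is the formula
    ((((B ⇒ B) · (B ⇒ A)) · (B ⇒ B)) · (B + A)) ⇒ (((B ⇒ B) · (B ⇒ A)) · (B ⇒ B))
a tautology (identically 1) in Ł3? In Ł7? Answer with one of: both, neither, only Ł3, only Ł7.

In Ł3: every assignment gives 1 — tautology.
In Ł7: every assignment gives 1 — tautology.

both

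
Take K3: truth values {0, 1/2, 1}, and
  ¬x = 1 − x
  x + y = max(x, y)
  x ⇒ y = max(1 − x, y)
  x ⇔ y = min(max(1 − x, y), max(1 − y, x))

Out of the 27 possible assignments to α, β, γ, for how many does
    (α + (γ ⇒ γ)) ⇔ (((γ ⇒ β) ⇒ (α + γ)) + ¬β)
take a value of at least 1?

17

value 1: 17 assignments (counts)
value 1/2: 9 assignments
value 0: 1 assignment
So 17 of the 27 assignments meet the threshold.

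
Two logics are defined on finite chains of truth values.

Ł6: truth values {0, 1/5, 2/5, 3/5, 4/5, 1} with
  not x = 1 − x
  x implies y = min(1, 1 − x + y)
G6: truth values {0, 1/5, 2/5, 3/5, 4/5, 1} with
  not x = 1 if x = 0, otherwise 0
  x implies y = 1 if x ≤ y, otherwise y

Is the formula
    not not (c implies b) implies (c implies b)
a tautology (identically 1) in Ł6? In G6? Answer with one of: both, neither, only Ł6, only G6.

In Ł6: every assignment gives 1 — tautology.
In G6: at b = 1/5, c = 2/5 the value is 1/5 — not a tautology.

only Ł6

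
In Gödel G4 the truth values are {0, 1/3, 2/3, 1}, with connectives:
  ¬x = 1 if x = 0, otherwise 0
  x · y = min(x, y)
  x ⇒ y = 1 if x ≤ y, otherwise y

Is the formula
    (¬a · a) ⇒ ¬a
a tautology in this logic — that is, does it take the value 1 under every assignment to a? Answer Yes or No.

Yes

a = 0 ↦ 1
a = 1/3 ↦ 1
a = 2/3 ↦ 1
a = 1 ↦ 1
Every assignment gives a value ≥ 1.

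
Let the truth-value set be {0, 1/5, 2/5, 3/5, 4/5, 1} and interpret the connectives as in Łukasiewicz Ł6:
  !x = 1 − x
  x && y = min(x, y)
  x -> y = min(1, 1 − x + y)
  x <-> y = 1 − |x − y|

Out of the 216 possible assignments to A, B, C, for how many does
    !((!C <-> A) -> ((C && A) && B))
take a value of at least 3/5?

value 1: 16 assignments (counts)
value 4/5: 32 assignments (counts)
value 3/5: 50 assignments (counts)
value 2/5: 43 assignments
value 1/5: 35 assignments
value 0: 40 assignments
So 98 of the 216 assignments meet the threshold.

98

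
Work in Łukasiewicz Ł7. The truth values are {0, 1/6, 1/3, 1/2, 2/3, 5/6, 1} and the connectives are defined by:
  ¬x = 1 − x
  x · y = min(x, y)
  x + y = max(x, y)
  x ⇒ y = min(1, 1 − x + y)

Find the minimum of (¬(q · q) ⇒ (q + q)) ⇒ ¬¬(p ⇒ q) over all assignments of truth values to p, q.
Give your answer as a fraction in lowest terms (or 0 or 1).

1/2

Take p = 1, q = 1/2:
q · q = 1/2 · 1/2 = 1/2
¬(q · q) = ¬1/2 = 1/2
q + q = 1/2 + 1/2 = 1/2
¬(q · q) ⇒ (q + q) = 1/2 ⇒ 1/2 = 1
p ⇒ q = 1 ⇒ 1/2 = 1/2
¬(p ⇒ q) = ¬1/2 = 1/2
¬¬(p ⇒ q) = ¬1/2 = 1/2
(¬(q · q) ⇒ (q + q)) ⇒ ¬¬(p ⇒ q) = 1 ⇒ 1/2 = 1/2
No assignment yields a value below 1/2, so this is the minimum.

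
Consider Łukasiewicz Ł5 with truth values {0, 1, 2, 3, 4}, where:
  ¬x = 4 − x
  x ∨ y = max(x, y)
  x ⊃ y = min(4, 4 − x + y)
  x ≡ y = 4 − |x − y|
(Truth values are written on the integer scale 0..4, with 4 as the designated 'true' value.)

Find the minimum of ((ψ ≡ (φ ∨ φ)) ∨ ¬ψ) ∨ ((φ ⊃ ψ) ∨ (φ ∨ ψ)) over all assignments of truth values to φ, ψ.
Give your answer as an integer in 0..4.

Take φ = 2, ψ = 1:
φ ∨ φ = 2 ∨ 2 = 2
ψ ≡ (φ ∨ φ) = 1 ≡ 2 = 3
¬ψ = ¬1 = 3
(ψ ≡ (φ ∨ φ)) ∨ ¬ψ = 3 ∨ 3 = 3
φ ⊃ ψ = 2 ⊃ 1 = 3
φ ∨ ψ = 2 ∨ 1 = 2
(φ ⊃ ψ) ∨ (φ ∨ ψ) = 3 ∨ 2 = 3
((ψ ≡ (φ ∨ φ)) ∨ ¬ψ) ∨ ((φ ⊃ ψ) ∨ (φ ∨ ψ)) = 3 ∨ 3 = 3
No assignment yields a value below 3, so this is the minimum.

3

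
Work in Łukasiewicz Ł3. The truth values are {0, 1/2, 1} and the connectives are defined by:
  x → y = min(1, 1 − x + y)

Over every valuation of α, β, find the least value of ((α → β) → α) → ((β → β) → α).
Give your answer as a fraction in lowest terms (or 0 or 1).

Take α = 1/2, β = 0:
α → β = 1/2 → 0 = 1/2
(α → β) → α = 1/2 → 1/2 = 1
β → β = 0 → 0 = 1
(β → β) → α = 1 → 1/2 = 1/2
((α → β) → α) → ((β → β) → α) = 1 → 1/2 = 1/2
No assignment yields a value below 1/2, so this is the minimum.

1/2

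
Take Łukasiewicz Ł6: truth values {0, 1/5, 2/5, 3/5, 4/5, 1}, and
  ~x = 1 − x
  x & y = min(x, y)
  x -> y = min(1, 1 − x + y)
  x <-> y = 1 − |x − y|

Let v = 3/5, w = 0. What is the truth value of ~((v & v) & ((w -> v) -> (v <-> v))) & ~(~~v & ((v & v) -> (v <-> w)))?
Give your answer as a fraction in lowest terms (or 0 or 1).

v & v = 3/5 & 3/5 = 3/5
w -> v = 0 -> 3/5 = 1
v <-> v = 3/5 <-> 3/5 = 1
(w -> v) -> (v <-> v) = 1 -> 1 = 1
(v & v) & ((w -> v) -> (v <-> v)) = 3/5 & 1 = 3/5
~((v & v) & ((w -> v) -> (v <-> v))) = ~3/5 = 2/5
~v = ~3/5 = 2/5
~~v = ~2/5 = 3/5
v & v = 3/5 & 3/5 = 3/5
v <-> w = 3/5 <-> 0 = 2/5
(v & v) -> (v <-> w) = 3/5 -> 2/5 = 4/5
~~v & ((v & v) -> (v <-> w)) = 3/5 & 4/5 = 3/5
~(~~v & ((v & v) -> (v <-> w))) = ~3/5 = 2/5
~((v & v) & ((w -> v) -> (v <-> v))) & ~(~~v & ((v & v) -> (v <-> w))) = 2/5 & 2/5 = 2/5

2/5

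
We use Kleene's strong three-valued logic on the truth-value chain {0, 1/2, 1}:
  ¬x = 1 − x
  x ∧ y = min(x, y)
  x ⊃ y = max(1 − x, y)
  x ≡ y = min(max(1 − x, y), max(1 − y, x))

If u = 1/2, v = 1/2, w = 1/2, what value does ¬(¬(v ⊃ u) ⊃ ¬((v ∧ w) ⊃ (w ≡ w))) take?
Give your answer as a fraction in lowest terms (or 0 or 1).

1/2

v ⊃ u = 1/2 ⊃ 1/2 = 1/2
¬(v ⊃ u) = ¬1/2 = 1/2
v ∧ w = 1/2 ∧ 1/2 = 1/2
w ≡ w = 1/2 ≡ 1/2 = 1/2
(v ∧ w) ⊃ (w ≡ w) = 1/2 ⊃ 1/2 = 1/2
¬((v ∧ w) ⊃ (w ≡ w)) = ¬1/2 = 1/2
¬(v ⊃ u) ⊃ ¬((v ∧ w) ⊃ (w ≡ w)) = 1/2 ⊃ 1/2 = 1/2
¬(¬(v ⊃ u) ⊃ ¬((v ∧ w) ⊃ (w ≡ w))) = ¬1/2 = 1/2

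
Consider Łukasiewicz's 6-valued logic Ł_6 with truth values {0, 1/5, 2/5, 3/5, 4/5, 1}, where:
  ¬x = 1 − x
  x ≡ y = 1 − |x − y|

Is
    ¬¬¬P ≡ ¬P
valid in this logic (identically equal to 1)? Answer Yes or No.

P = 0 ↦ 1
P = 1/5 ↦ 1
P = 2/5 ↦ 1
P = 3/5 ↦ 1
P = 4/5 ↦ 1
P = 1 ↦ 1
Every assignment gives a value ≥ 1.

Yes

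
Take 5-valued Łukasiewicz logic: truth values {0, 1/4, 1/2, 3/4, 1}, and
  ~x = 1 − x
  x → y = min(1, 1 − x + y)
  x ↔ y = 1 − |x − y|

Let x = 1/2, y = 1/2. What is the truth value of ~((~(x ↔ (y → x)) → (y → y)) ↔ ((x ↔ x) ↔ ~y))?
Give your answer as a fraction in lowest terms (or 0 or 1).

1/2

y → x = 1/2 → 1/2 = 1
x ↔ (y → x) = 1/2 ↔ 1 = 1/2
~(x ↔ (y → x)) = ~1/2 = 1/2
y → y = 1/2 → 1/2 = 1
~(x ↔ (y → x)) → (y → y) = 1/2 → 1 = 1
x ↔ x = 1/2 ↔ 1/2 = 1
~y = ~1/2 = 1/2
(x ↔ x) ↔ ~y = 1 ↔ 1/2 = 1/2
(~(x ↔ (y → x)) → (y → y)) ↔ ((x ↔ x) ↔ ~y) = 1 ↔ 1/2 = 1/2
~((~(x ↔ (y → x)) → (y → y)) ↔ ((x ↔ x) ↔ ~y)) = ~1/2 = 1/2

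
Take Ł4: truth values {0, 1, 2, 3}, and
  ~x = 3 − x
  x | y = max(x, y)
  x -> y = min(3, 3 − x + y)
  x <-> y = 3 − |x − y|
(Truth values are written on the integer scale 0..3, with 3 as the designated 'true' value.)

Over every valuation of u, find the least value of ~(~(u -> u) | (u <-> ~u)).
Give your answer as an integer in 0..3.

1

Take u = 1:
u -> u = 1 -> 1 = 3
~(u -> u) = ~3 = 0
~u = ~1 = 2
u <-> ~u = 1 <-> 2 = 2
~(u -> u) | (u <-> ~u) = 0 | 2 = 2
~(~(u -> u) | (u <-> ~u)) = ~2 = 1
No assignment yields a value below 1, so this is the minimum.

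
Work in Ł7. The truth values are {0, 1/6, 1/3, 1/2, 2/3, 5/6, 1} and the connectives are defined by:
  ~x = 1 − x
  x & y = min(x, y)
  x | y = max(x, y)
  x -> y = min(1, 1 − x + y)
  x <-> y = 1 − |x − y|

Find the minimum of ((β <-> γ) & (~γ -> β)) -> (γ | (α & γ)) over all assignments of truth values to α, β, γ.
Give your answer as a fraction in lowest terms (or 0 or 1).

1/2

Take α = 0, β = 1/2, γ = 0:
β <-> γ = 1/2 <-> 0 = 1/2
~γ = ~0 = 1
~γ -> β = 1 -> 1/2 = 1/2
(β <-> γ) & (~γ -> β) = 1/2 & 1/2 = 1/2
α & γ = 0 & 0 = 0
γ | (α & γ) = 0 | 0 = 0
((β <-> γ) & (~γ -> β)) -> (γ | (α & γ)) = 1/2 -> 0 = 1/2
No assignment yields a value below 1/2, so this is the minimum.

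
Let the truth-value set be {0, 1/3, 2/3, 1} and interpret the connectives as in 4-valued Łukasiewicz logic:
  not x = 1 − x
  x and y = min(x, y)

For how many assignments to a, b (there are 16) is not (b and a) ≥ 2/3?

12

a = 0, b = 0 ↦ 1  ≥
a = 0, b = 1/3 ↦ 1  ≥
a = 0, b = 2/3 ↦ 1  ≥
a = 0, b = 1 ↦ 1  ≥
a = 1/3, b = 0 ↦ 1  ≥
a = 1/3, b = 1/3 ↦ 2/3  ≥
a = 1/3, b = 2/3 ↦ 2/3  ≥
a = 1/3, b = 1 ↦ 2/3  ≥
a = 2/3, b = 0 ↦ 1  ≥
a = 2/3, b = 1/3 ↦ 2/3  ≥
a = 2/3, b = 2/3 ↦ 1/3  <
a = 2/3, b = 1 ↦ 1/3  <
a = 1, b = 0 ↦ 1  ≥
a = 1, b = 1/3 ↦ 2/3  ≥
a = 1, b = 2/3 ↦ 1/3  <
a = 1, b = 1 ↦ 0  <
So 12 of the 16 assignments meet the threshold.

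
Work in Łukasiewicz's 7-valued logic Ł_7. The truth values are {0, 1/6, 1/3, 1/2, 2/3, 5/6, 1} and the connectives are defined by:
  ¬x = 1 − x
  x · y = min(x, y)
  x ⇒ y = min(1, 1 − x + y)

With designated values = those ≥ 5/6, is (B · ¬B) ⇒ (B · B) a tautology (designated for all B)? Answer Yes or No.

B = 0 ↦ 1
B = 1/6 ↦ 1
B = 1/3 ↦ 1
B = 1/2 ↦ 1
B = 2/3 ↦ 1
B = 5/6 ↦ 1
B = 1 ↦ 1
Every assignment gives a value ≥ 5/6.

Yes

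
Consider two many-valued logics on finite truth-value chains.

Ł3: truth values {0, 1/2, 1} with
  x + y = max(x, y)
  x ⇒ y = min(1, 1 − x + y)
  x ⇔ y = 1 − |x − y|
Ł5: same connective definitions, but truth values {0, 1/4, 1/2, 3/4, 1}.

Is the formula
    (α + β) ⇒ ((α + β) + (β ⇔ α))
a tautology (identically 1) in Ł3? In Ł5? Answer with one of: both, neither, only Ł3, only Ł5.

both

In Ł3: every assignment gives 1 — tautology.
In Ł5: every assignment gives 1 — tautology.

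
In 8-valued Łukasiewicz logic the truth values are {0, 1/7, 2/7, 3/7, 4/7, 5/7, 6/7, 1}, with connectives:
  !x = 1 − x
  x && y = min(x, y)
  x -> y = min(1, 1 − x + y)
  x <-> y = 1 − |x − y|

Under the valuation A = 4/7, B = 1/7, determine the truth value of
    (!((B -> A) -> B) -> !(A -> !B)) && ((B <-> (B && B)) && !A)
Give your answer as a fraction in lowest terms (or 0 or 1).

1/7

B -> A = 1/7 -> 4/7 = 1
(B -> A) -> B = 1 -> 1/7 = 1/7
!((B -> A) -> B) = !1/7 = 6/7
!B = !1/7 = 6/7
A -> !B = 4/7 -> 6/7 = 1
!(A -> !B) = !1 = 0
!((B -> A) -> B) -> !(A -> !B) = 6/7 -> 0 = 1/7
B && B = 1/7 && 1/7 = 1/7
B <-> (B && B) = 1/7 <-> 1/7 = 1
!A = !4/7 = 3/7
(B <-> (B && B)) && !A = 1 && 3/7 = 3/7
(!((B -> A) -> B) -> !(A -> !B)) && ((B <-> (B && B)) && !A) = 1/7 && 3/7 = 1/7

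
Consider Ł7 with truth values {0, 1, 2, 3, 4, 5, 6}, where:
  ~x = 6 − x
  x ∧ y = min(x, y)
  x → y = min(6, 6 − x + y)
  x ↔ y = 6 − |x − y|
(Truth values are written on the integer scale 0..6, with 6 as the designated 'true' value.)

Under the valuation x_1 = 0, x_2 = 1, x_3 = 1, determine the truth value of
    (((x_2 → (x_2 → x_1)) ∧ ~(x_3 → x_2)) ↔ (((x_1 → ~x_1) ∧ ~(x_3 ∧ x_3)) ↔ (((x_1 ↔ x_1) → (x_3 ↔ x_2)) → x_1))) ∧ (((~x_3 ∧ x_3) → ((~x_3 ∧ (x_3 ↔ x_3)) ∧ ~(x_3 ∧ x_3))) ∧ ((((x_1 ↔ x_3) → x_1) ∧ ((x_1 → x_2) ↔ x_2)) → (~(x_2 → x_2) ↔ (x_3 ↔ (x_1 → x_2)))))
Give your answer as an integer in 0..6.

5

x_2 → x_1 = 1 → 0 = 5
x_2 → (x_2 → x_1) = 1 → 5 = 6
x_3 → x_2 = 1 → 1 = 6
~(x_3 → x_2) = ~6 = 0
(x_2 → (x_2 → x_1)) ∧ ~(x_3 → x_2) = 6 ∧ 0 = 0
~x_1 = ~0 = 6
x_1 → ~x_1 = 0 → 6 = 6
x_3 ∧ x_3 = 1 ∧ 1 = 1
~(x_3 ∧ x_3) = ~1 = 5
(x_1 → ~x_1) ∧ ~(x_3 ∧ x_3) = 6 ∧ 5 = 5
x_1 ↔ x_1 = 0 ↔ 0 = 6
x_3 ↔ x_2 = 1 ↔ 1 = 6
(x_1 ↔ x_1) → (x_3 ↔ x_2) = 6 → 6 = 6
((x_1 ↔ x_1) → (x_3 ↔ x_2)) → x_1 = 6 → 0 = 0
((x_1 → ~x_1) ∧ ~(x_3 ∧ x_3)) ↔ (((x_1 ↔ x_1) → (x_3 ↔ x_2)) → x_1) = 5 ↔ 0 = 1
((x_2 → (x_2 → x_1)) ∧ ~(x_3 → x_2)) ↔ (((x_1 → ~x_1) ∧ ~(x_3 ∧ x_3)) ↔ (((x_1 ↔ x_1) → (x_3 ↔ x_2)) → x_1)) = 0 ↔ 1 = 5
~x_3 = ~1 = 5
~x_3 ∧ x_3 = 5 ∧ 1 = 1
~x_3 = ~1 = 5
x_3 ↔ x_3 = 1 ↔ 1 = 6
~x_3 ∧ (x_3 ↔ x_3) = 5 ∧ 6 = 5
x_3 ∧ x_3 = 1 ∧ 1 = 1
~(x_3 ∧ x_3) = ~1 = 5
(~x_3 ∧ (x_3 ↔ x_3)) ∧ ~(x_3 ∧ x_3) = 5 ∧ 5 = 5
(~x_3 ∧ x_3) → ((~x_3 ∧ (x_3 ↔ x_3)) ∧ ~(x_3 ∧ x_3)) = 1 → 5 = 6
x_1 ↔ x_3 = 0 ↔ 1 = 5
(x_1 ↔ x_3) → x_1 = 5 → 0 = 1
x_1 → x_2 = 0 → 1 = 6
(x_1 → x_2) ↔ x_2 = 6 ↔ 1 = 1
((x_1 ↔ x_3) → x_1) ∧ ((x_1 → x_2) ↔ x_2) = 1 ∧ 1 = 1
x_2 → x_2 = 1 → 1 = 6
~(x_2 → x_2) = ~6 = 0
x_1 → x_2 = 0 → 1 = 6
x_3 ↔ (x_1 → x_2) = 1 ↔ 6 = 1
~(x_2 → x_2) ↔ (x_3 ↔ (x_1 → x_2)) = 0 ↔ 1 = 5
(((x_1 ↔ x_3) → x_1) ∧ ((x_1 → x_2) ↔ x_2)) → (~(x_2 → x_2) ↔ (x_3 ↔ (x_1 → x_2))) = 1 → 5 = 6
((~x_3 ∧ x_3) → ((~x_3 ∧ (x_3 ↔ x_3)) ∧ ~(x_3 ∧ x_3))) ∧ ((((x_1 ↔ x_3) → x_1) ∧ ((x_1 → x_2) ↔ x_2)) → (~(x_2 → x_2) ↔ (x_3 ↔ (x_1 → x_2)))) = 6 ∧ 6 = 6
(((x_2 → (x_2 → x_1)) ∧ ~(x_3 → x_2)) ↔ (((x_1 → ~x_1) ∧ ~(x_3 ∧ x_3)) ↔ (((x_1 ↔ x_1) → (x_3 ↔ x_2)) → x_1))) ∧ (((~x_3 ∧ x_3) → ((~x_3 ∧ (x_3 ↔ x_3)) ∧ ~(x_3 ∧ x_3))) ∧ ((((x_1 ↔ x_3) → x_1) ∧ ((x_1 → x_2) ↔ x_2)) → (~(x_2 → x_2) ↔ (x_3 ↔ (x_1 → x_2))))) = 5 ∧ 6 = 5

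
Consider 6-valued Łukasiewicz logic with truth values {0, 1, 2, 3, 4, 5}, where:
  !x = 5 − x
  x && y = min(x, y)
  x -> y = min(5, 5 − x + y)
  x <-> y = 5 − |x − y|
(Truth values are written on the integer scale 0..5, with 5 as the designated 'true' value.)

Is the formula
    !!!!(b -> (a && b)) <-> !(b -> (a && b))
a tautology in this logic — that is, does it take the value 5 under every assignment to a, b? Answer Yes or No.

No

Counterexample: take a = 0, b = 0.
a && b = 0 && 0 = 0
b -> (a && b) = 0 -> 0 = 5
!(b -> (a && b)) = !5 = 0
!!(b -> (a && b)) = !0 = 5
!!!(b -> (a && b)) = !5 = 0
!!!!(b -> (a && b)) = !0 = 5
a && b = 0 && 0 = 0
b -> (a && b) = 0 -> 0 = 5
!(b -> (a && b)) = !5 = 0
!!!!(b -> (a && b)) <-> !(b -> (a && b)) = 5 <-> 0 = 0
This gives 0 ≠ 5.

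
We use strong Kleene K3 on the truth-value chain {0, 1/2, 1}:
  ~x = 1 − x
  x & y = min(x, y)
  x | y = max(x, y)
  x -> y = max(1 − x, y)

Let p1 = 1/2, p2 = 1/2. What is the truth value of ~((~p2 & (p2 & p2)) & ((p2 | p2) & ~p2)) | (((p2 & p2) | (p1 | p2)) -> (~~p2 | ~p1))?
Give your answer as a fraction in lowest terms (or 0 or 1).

1/2

~p2 = ~1/2 = 1/2
p2 & p2 = 1/2 & 1/2 = 1/2
~p2 & (p2 & p2) = 1/2 & 1/2 = 1/2
p2 | p2 = 1/2 | 1/2 = 1/2
~p2 = ~1/2 = 1/2
(p2 | p2) & ~p2 = 1/2 & 1/2 = 1/2
(~p2 & (p2 & p2)) & ((p2 | p2) & ~p2) = 1/2 & 1/2 = 1/2
~((~p2 & (p2 & p2)) & ((p2 | p2) & ~p2)) = ~1/2 = 1/2
p2 & p2 = 1/2 & 1/2 = 1/2
p1 | p2 = 1/2 | 1/2 = 1/2
(p2 & p2) | (p1 | p2) = 1/2 | 1/2 = 1/2
~p2 = ~1/2 = 1/2
~~p2 = ~1/2 = 1/2
~p1 = ~1/2 = 1/2
~~p2 | ~p1 = 1/2 | 1/2 = 1/2
((p2 & p2) | (p1 | p2)) -> (~~p2 | ~p1) = 1/2 -> 1/2 = 1/2
~((~p2 & (p2 & p2)) & ((p2 | p2) & ~p2)) | (((p2 & p2) | (p1 | p2)) -> (~~p2 | ~p1)) = 1/2 | 1/2 = 1/2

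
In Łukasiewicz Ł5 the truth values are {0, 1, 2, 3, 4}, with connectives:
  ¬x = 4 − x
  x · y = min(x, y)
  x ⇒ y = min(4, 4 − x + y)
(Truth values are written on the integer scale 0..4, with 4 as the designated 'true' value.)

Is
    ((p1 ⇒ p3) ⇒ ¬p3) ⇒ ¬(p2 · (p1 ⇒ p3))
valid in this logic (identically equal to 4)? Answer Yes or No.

No

Counterexample: take p1 = 0, p2 = 1, p3 = 0.
p1 ⇒ p3 = 0 ⇒ 0 = 4
¬p3 = ¬0 = 4
(p1 ⇒ p3) ⇒ ¬p3 = 4 ⇒ 4 = 4
p1 ⇒ p3 = 0 ⇒ 0 = 4
p2 · (p1 ⇒ p3) = 1 · 4 = 1
¬(p2 · (p1 ⇒ p3)) = ¬1 = 3
((p1 ⇒ p3) ⇒ ¬p3) ⇒ ¬(p2 · (p1 ⇒ p3)) = 4 ⇒ 3 = 3
This gives 3 ≠ 4.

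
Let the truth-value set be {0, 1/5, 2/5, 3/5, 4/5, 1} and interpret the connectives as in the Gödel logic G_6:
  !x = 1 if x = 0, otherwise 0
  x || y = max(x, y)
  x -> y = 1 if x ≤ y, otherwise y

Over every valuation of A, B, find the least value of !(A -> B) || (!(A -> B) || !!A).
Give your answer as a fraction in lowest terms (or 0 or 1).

Take A = 0, B = 0:
A -> B = 0 -> 0 = 1
!(A -> B) = !1 = 0
A -> B = 0 -> 0 = 1
!(A -> B) = !1 = 0
!A = !0 = 1
!!A = !1 = 0
!(A -> B) || !!A = 0 || 0 = 0
!(A -> B) || (!(A -> B) || !!A) = 0 || 0 = 0
No assignment yields a value below 0, so this is the minimum.

0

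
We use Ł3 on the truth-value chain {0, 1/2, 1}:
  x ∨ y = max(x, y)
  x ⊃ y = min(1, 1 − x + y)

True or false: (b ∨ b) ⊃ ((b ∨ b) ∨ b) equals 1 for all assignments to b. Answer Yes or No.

b = 0 ↦ 1
b = 1/2 ↦ 1
b = 1 ↦ 1
Every assignment gives a value ≥ 1.

Yes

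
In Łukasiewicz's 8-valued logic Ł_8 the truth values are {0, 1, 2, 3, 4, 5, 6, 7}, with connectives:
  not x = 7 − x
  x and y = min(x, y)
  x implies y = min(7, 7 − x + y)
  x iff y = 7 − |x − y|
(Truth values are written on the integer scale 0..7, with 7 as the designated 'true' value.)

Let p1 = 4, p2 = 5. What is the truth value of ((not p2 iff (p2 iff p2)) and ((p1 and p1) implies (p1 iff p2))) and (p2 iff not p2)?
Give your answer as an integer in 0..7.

2

not p2 = not 5 = 2
p2 iff p2 = 5 iff 5 = 7
not p2 iff (p2 iff p2) = 2 iff 7 = 2
p1 and p1 = 4 and 4 = 4
p1 iff p2 = 4 iff 5 = 6
(p1 and p1) implies (p1 iff p2) = 4 implies 6 = 7
(not p2 iff (p2 iff p2)) and ((p1 and p1) implies (p1 iff p2)) = 2 and 7 = 2
not p2 = not 5 = 2
p2 iff not p2 = 5 iff 2 = 4
((not p2 iff (p2 iff p2)) and ((p1 and p1) implies (p1 iff p2))) and (p2 iff not p2) = 2 and 4 = 2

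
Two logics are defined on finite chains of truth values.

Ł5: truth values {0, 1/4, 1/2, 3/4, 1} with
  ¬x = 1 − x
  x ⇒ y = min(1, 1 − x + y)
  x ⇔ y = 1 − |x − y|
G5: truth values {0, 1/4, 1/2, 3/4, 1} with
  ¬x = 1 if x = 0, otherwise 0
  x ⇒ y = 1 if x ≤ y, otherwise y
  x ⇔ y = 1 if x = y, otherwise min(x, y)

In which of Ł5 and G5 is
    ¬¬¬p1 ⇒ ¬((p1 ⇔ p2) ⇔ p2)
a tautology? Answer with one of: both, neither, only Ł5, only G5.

In Ł5: at p1 = 0, p2 = 1/4 the value is 1/2 — not a tautology.
In G5: every assignment gives 1 — tautology.

only G5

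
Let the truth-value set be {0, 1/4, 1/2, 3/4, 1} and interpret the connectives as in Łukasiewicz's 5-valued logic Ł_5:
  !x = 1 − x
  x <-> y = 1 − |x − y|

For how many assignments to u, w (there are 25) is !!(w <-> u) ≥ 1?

value 1: 5 assignments (counts)
value 3/4: 8 assignments
value 1/2: 6 assignments
value 1/4: 4 assignments
value 0: 2 assignments
So 5 of the 25 assignments meet the threshold.

5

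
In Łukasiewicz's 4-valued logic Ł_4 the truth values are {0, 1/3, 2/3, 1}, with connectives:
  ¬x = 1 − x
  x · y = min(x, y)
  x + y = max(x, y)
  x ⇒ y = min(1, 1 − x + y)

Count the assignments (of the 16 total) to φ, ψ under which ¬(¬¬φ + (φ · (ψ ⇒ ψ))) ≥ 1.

4

φ = 0, ψ = 0 ↦ 1  ≥
φ = 0, ψ = 1/3 ↦ 1  ≥
φ = 0, ψ = 2/3 ↦ 1  ≥
φ = 0, ψ = 1 ↦ 1  ≥
φ = 1/3, ψ = 0 ↦ 2/3  <
φ = 1/3, ψ = 1/3 ↦ 2/3  <
φ = 1/3, ψ = 2/3 ↦ 2/3  <
φ = 1/3, ψ = 1 ↦ 2/3  <
φ = 2/3, ψ = 0 ↦ 1/3  <
φ = 2/3, ψ = 1/3 ↦ 1/3  <
φ = 2/3, ψ = 2/3 ↦ 1/3  <
φ = 2/3, ψ = 1 ↦ 1/3  <
φ = 1, ψ = 0 ↦ 0  <
φ = 1, ψ = 1/3 ↦ 0  <
φ = 1, ψ = 2/3 ↦ 0  <
φ = 1, ψ = 1 ↦ 0  <
So 4 of the 16 assignments meet the threshold.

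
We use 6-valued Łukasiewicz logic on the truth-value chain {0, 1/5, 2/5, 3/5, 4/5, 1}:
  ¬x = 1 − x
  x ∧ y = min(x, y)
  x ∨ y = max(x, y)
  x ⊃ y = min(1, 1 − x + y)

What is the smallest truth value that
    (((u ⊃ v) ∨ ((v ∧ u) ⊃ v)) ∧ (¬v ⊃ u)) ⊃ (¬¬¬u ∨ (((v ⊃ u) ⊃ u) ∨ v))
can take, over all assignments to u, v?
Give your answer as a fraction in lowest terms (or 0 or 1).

3/5

Take u = 2/5, v = 3/5:
u ⊃ v = 2/5 ⊃ 3/5 = 1
v ∧ u = 3/5 ∧ 2/5 = 2/5
(v ∧ u) ⊃ v = 2/5 ⊃ 3/5 = 1
(u ⊃ v) ∨ ((v ∧ u) ⊃ v) = 1 ∨ 1 = 1
¬v = ¬3/5 = 2/5
¬v ⊃ u = 2/5 ⊃ 2/5 = 1
((u ⊃ v) ∨ ((v ∧ u) ⊃ v)) ∧ (¬v ⊃ u) = 1 ∧ 1 = 1
¬u = ¬2/5 = 3/5
¬¬u = ¬3/5 = 2/5
¬¬¬u = ¬2/5 = 3/5
v ⊃ u = 3/5 ⊃ 2/5 = 4/5
(v ⊃ u) ⊃ u = 4/5 ⊃ 2/5 = 3/5
((v ⊃ u) ⊃ u) ∨ v = 3/5 ∨ 3/5 = 3/5
¬¬¬u ∨ (((v ⊃ u) ⊃ u) ∨ v) = 3/5 ∨ 3/5 = 3/5
(((u ⊃ v) ∨ ((v ∧ u) ⊃ v)) ∧ (¬v ⊃ u)) ⊃ (¬¬¬u ∨ (((v ⊃ u) ⊃ u) ∨ v)) = 1 ⊃ 3/5 = 3/5
No assignment yields a value below 3/5, so this is the minimum.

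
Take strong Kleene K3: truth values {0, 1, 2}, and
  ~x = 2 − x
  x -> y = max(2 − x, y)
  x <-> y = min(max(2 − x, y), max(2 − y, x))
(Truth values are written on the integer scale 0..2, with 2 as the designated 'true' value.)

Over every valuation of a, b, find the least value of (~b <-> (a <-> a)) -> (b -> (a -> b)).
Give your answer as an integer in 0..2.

1

Take a = 1, b = 1:
~b = ~1 = 1
a <-> a = 1 <-> 1 = 1
~b <-> (a <-> a) = 1 <-> 1 = 1
a -> b = 1 -> 1 = 1
b -> (a -> b) = 1 -> 1 = 1
(~b <-> (a <-> a)) -> (b -> (a -> b)) = 1 -> 1 = 1
No assignment yields a value below 1, so this is the minimum.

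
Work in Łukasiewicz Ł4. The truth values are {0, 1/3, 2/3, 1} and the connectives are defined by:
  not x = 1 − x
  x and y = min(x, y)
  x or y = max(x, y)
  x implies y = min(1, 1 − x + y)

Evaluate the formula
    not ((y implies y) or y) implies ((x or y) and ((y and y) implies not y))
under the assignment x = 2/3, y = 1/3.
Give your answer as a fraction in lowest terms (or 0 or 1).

y implies y = 1/3 implies 1/3 = 1
(y implies y) or y = 1 or 1/3 = 1
not ((y implies y) or y) = not 1 = 0
x or y = 2/3 or 1/3 = 2/3
y and y = 1/3 and 1/3 = 1/3
not y = not 1/3 = 2/3
(y and y) implies not y = 1/3 implies 2/3 = 1
(x or y) and ((y and y) implies not y) = 2/3 and 1 = 2/3
not ((y implies y) or y) implies ((x or y) and ((y and y) implies not y)) = 0 implies 2/3 = 1

1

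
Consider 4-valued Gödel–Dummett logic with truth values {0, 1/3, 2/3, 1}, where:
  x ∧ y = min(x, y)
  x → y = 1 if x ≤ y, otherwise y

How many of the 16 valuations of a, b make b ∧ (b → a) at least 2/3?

a = 0, b = 0 ↦ 0  <
a = 0, b = 1/3 ↦ 0  <
a = 0, b = 2/3 ↦ 0  <
a = 0, b = 1 ↦ 0  <
a = 1/3, b = 0 ↦ 0  <
a = 1/3, b = 1/3 ↦ 1/3  <
a = 1/3, b = 2/3 ↦ 1/3  <
a = 1/3, b = 1 ↦ 1/3  <
a = 2/3, b = 0 ↦ 0  <
a = 2/3, b = 1/3 ↦ 1/3  <
a = 2/3, b = 2/3 ↦ 2/3  ≥
a = 2/3, b = 1 ↦ 2/3  ≥
a = 1, b = 0 ↦ 0  <
a = 1, b = 1/3 ↦ 1/3  <
a = 1, b = 2/3 ↦ 2/3  ≥
a = 1, b = 1 ↦ 1  ≥
So 4 of the 16 assignments meet the threshold.

4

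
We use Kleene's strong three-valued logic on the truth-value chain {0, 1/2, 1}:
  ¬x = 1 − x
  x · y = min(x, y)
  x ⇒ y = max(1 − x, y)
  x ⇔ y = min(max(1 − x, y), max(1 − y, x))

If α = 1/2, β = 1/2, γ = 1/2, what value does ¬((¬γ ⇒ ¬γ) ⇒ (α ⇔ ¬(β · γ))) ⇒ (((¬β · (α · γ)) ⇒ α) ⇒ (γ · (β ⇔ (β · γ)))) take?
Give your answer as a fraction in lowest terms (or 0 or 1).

1/2

¬γ = ¬1/2 = 1/2
¬γ = ¬1/2 = 1/2
¬γ ⇒ ¬γ = 1/2 ⇒ 1/2 = 1/2
β · γ = 1/2 · 1/2 = 1/2
¬(β · γ) = ¬1/2 = 1/2
α ⇔ ¬(β · γ) = 1/2 ⇔ 1/2 = 1/2
(¬γ ⇒ ¬γ) ⇒ (α ⇔ ¬(β · γ)) = 1/2 ⇒ 1/2 = 1/2
¬((¬γ ⇒ ¬γ) ⇒ (α ⇔ ¬(β · γ))) = ¬1/2 = 1/2
¬β = ¬1/2 = 1/2
α · γ = 1/2 · 1/2 = 1/2
¬β · (α · γ) = 1/2 · 1/2 = 1/2
(¬β · (α · γ)) ⇒ α = 1/2 ⇒ 1/2 = 1/2
β · γ = 1/2 · 1/2 = 1/2
β ⇔ (β · γ) = 1/2 ⇔ 1/2 = 1/2
γ · (β ⇔ (β · γ)) = 1/2 · 1/2 = 1/2
((¬β · (α · γ)) ⇒ α) ⇒ (γ · (β ⇔ (β · γ))) = 1/2 ⇒ 1/2 = 1/2
¬((¬γ ⇒ ¬γ) ⇒ (α ⇔ ¬(β · γ))) ⇒ (((¬β · (α · γ)) ⇒ α) ⇒ (γ · (β ⇔ (β · γ)))) = 1/2 ⇒ 1/2 = 1/2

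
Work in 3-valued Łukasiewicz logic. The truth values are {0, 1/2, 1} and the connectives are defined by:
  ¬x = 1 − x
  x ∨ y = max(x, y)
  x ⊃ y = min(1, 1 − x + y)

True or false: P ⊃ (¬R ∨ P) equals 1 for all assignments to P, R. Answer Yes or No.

Yes

P = 0, R = 0 ↦ 1
P = 0, R = 1/2 ↦ 1
P = 0, R = 1 ↦ 1
P = 1/2, R = 0 ↦ 1
P = 1/2, R = 1/2 ↦ 1
P = 1/2, R = 1 ↦ 1
P = 1, R = 0 ↦ 1
P = 1, R = 1/2 ↦ 1
P = 1, R = 1 ↦ 1
Every assignment gives a value ≥ 1.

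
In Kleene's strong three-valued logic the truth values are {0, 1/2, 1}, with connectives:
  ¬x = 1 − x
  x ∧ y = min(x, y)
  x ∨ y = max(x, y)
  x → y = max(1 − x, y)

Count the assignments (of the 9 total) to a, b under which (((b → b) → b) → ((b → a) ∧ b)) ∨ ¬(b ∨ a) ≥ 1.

4

a = 0, b = 0 ↦ 1  ≥
a = 0, b = 1/2 ↦ 1/2  <
a = 0, b = 1 ↦ 0  <
a = 1/2, b = 0 ↦ 1  ≥
a = 1/2, b = 1/2 ↦ 1/2  <
a = 1/2, b = 1 ↦ 1/2  <
a = 1, b = 0 ↦ 1  ≥
a = 1, b = 1/2 ↦ 1/2  <
a = 1, b = 1 ↦ 1  ≥
So 4 of the 9 assignments meet the threshold.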